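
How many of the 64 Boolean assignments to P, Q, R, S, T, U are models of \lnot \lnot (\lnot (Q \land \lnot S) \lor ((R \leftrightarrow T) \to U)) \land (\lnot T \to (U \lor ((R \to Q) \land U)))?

Initial set: {(\lnot \lnot (\lnot (Q \land \lnot S) \lor ((R \leftrightarrow T) \to U)) \land (\lnot T \to (U \lor ((R \to Q) \land U))))}.
(\lnot \lnot (\lnot (Q \land \lnot S) \lor ((R \leftrightarrow T) \to U)) \land (\lnot T \to (U \lor ((R \to Q) \land U)))): α-rule — add \lnot \lnot (\lnot (Q \land \lnot S) \lor ((R \leftrightarrow T) \to U)), (\lnot T \to (U \lor ((R \to Q) \land U))).
\lnot \lnot (\lnot (Q \land \lnot S) \lor ((R \leftrightarrow T) \to U)): drop double negation, giving (\lnot (Q \land \lnot S) \lor ((R \leftrightarrow T) \to U)).
(\lnot T \to (U \lor ((R \to Q) \land U))): β-rule — branch into \lnot \lnot T  //  (U \lor ((R \to Q) \land U)).
  branch 1 (add \lnot \lnot T):
    (\lnot (Q \land \lnot S) \lor ((R \leftrightarrow T) \to U)): β-rule — branch into \lnot (Q \land \lnot S)  //  ((R \leftrightarrow T) \to U).
      branch 1.1 (add \lnot (Q \land \lnot S)):
        \lnot (Q \land \lnot S): β-rule — branch into \lnot Q  //  \lnot \lnot S.
          branch 1.1.1 (add \lnot Q):
            ○ open, literals {Q=0, T=1}.
          branch 1.1.2 (add \lnot \lnot S):
            ○ open, literals {S=1, T=1}.
      branch 1.2 (add ((R \leftrightarrow T) \to U)):
        ((R \leftrightarrow T) \to U): β-rule — branch into \lnot (R \leftrightarrow T)  //  U.
          branch 1.2.1 (add \lnot (R \leftrightarrow T)):
            \lnot (R \leftrightarrow T): β-rule — branch into R, \lnot T  //  \lnot R, T.
              branch 1.2.1.1 (add R, \lnot T):
                × closes — contains both T and \lnot T.
              branch 1.2.1.2 (add \lnot R, T):
                ○ open, literals {R=0, T=1}.
          branch 1.2.2 (add U):
            ○ open, literals {T=1, U=1}.
  branch 2 (add (U \lor ((R \to Q) \land U))):
    (\lnot (Q \land \lnot S) \lor ((R \leftrightarrow T) \to U)): β-rule — branch into \lnot (Q \land \lnot S)  //  ((R \leftrightarrow T) \to U).
      branch 2.1 (add \lnot (Q \land \lnot S)):
        (U \lor ((R \to Q) \land U)): β-rule — branch into U  //  ((R \to Q) \land U).
          branch 2.1.1 (add U):
            \lnot (Q \land \lnot S): β-rule — branch into \lnot Q  //  \lnot \lnot S.
              branch 2.1.1.1 (add \lnot Q):
                ○ open, literals {Q=0, U=1}.
              branch 2.1.1.2 (add \lnot \lnot S):
                ○ open, literals {S=1, U=1}.
          branch 2.1.2 (add ((R \to Q) \land U)):
            ((R \to Q) \land U): α-rule — add (R \to Q), U.
            \lnot (Q \land \lnot S): β-rule — branch into \lnot Q  //  \lnot \lnot S.
              branch 2.1.2.1 (add \lnot Q):
                (R \to Q): β-rule — branch into \lnot R  //  Q.
                  branch 2.1.2.1.1 (add \lnot R):
                    ○ open, literals {Q=0, R=0, U=1}.
                  branch 2.1.2.1.2 (add Q):
                    × closes — contains both Q and \lnot Q.
              branch 2.1.2.2 (add \lnot \lnot S):
                (R \to Q): β-rule — branch into \lnot R  //  Q.
                  branch 2.1.2.2.1 (add \lnot R):
                    ○ open, literals {R=0, S=1, U=1}.
                  branch 2.1.2.2.2 (add Q):
                    ○ open, literals {Q=1, S=1, U=1}.
      branch 2.2 (add ((R \leftrightarrow T) \to U)):
        (U \lor ((R \to Q) \land U)): β-rule — branch into U  //  ((R \to Q) \land U).
          branch 2.2.1 (add U):
            ((R \leftrightarrow T) \to U): β-rule — branch into \lnot (R \leftrightarrow T)  //  U.
              branch 2.2.1.1 (add \lnot (R \leftrightarrow T)):
                \lnot (R \leftrightarrow T): β-rule — branch into R, \lnot T  //  \lnot R, T.
                  branch 2.2.1.1.1 (add R, \lnot T):
                    ○ open, literals {R=1, T=0, U=1}.
                  branch 2.2.1.1.2 (add \lnot R, T):
                    ○ open, literals {R=0, T=1, U=1}.
              branch 2.2.1.2 (add U):
                ○ open, literals {U=1}.
          branch 2.2.2 (add ((R \to Q) \land U)):
            ((R \to Q) \land U): α-rule — add (R \to Q), U.
            ((R \leftrightarrow T) \to U): β-rule — branch into \lnot (R \leftrightarrow T)  //  U.
              branch 2.2.2.1 (add \lnot (R \leftrightarrow T)):
                (R \to Q): β-rule — branch into \lnot R  //  Q.
                  branch 2.2.2.1.1 (add \lnot R):
                    \lnot (R \leftrightarrow T): β-rule — branch into R, \lnot T  //  \lnot R, T.
                      branch 2.2.2.1.1.1 (add R, \lnot T):
                        × closes — contains both R and \lnot R.
                      branch 2.2.2.1.1.2 (add \lnot R, T):
                        ○ open, literals {R=0, T=1, U=1}.
                  branch 2.2.2.1.2 (add Q):
                    \lnot (R \leftrightarrow T): β-rule — branch into R, \lnot T  //  \lnot R, T.
                      branch 2.2.2.1.2.1 (add R, \lnot T):
                        ○ open, literals {Q=1, R=1, T=0, U=1}.
                      branch 2.2.2.1.2.2 (add \lnot R, T):
                        ○ open, literals {Q=1, R=0, T=1, U=1}.
              branch 2.2.2.2 (add U):
                (R \to Q): β-rule — branch into \lnot R  //  Q.
                  branch 2.2.2.2.1 (add \lnot R):
                    ○ open, literals {R=0, U=1}.
                  branch 2.2.2.2.2 (add Q):
                    ○ open, literals {Q=1, U=1}.
3 branches closed, 17 open.
Each open branch fixes some atoms; the unmentioned ones are free. Counting distinct full assignments: branch {Q=0, T=1} (P, R, S, U) contributes 16 new; branch {S=1, T=1} (P, Q, R, U) contributes 8 new; branch {R=0, T=1} (P, Q, S, U) contributes 4 new; branch {T=1, U=1} (P, Q, R, S) contributes 2 new; branch {Q=0, U=1} (P, R, S, T) contributes 8 new; branch {S=1, U=1} (P, Q, R, T) contributes 4 new; branch {Q=0, R=0, U=1} (P, S, T) contributes 0 new; branch {R=0, S=1, U=1} (P, Q, T) contributes 0 new; branch {Q=1, S=1, U=1} (P, R, T) contributes 0 new; branch {R=1, T=0, U=1} (P, Q, S) contributes 2 new; branch {R=0, T=1, U=1} (P, Q, S) contributes 0 new; branch {U=1} (P, Q, R, S, T) contributes 2 new; branch {R=0, T=1, U=1} (P, Q, S) contributes 0 new; branch {Q=1, R=1, T=0, U=1} (P, S) contributes 0 new; branch {Q=1, R=0, T=1, U=1} (P, S) contributes 0 new; branch {R=0, U=1} (P, Q, S, T) contributes 0 new; branch {Q=1, U=1} (P, R, S, T) contributes 0 new. Total: 46.

46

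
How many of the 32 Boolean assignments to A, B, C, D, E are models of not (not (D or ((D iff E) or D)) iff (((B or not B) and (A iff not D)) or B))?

20

Initial set: {not (not (D or ((D iff E) or D)) iff (((B or not B) and (A iff not D)) or B))}.
not (not (D or ((D iff E) or D)) iff (((B or not B) and (A iff not D)) or B)): β-rule — branch into not (D or ((D iff E) or D)), not (((B or not B) and (A iff not D)) or B)  //  not not (D or ((D iff E) or D)), (((B or not B) and (A iff not D)) or B).
  branch 1 (add not (D or ((D iff E) or D)), not (((B or not B) and (A iff not D)) or B)):
    not (D or ((D iff E) or D)): α-rule — add not D, not ((D iff E) or D).
    not (((B or not B) and (A iff not D)) or B): α-rule — add not ((B or not B) and (A iff not D)), not B.
    not ((D iff E) or D): α-rule — add not (D iff E), not D.
    not ((B or not B) and (A iff not D)): β-rule — branch into not (B or not B)  //  not (A iff not D).
      branch 1.1 (add not (B or not B)):
        not (B or not B): α-rule — add not B, not not B.
        × closes — contains both B and not B.
      branch 1.2 (add not (A iff not D)):
        not (D iff E): β-rule — branch into D, not E  //  not D, E.
          branch 1.2.1 (add D, not E):
            × closes — contains both D and not D.
          branch 1.2.2 (add not D, E):
            not (A iff not D): β-rule — branch into A, not not D  //  not A, not D.
              branch 1.2.2.1 (add A, not not D):
                × closes — contains both D and not D.
              branch 1.2.2.2 (add not A, not D):
                ○ open, literals {A=false, B=false, D=false, E=true}.
  branch 2 (add not not (D or ((D iff E) or D)), (((B or not B) and (A iff not D)) or B)):
    not not (D or ((D iff E) or D)): β-rule — branch into D  //  ((D iff E) or D).
      branch 2.1 (add D):
        (((B or not B) and (A iff not D)) or B): β-rule — branch into ((B or not B) and (A iff not D))  //  B.
          branch 2.1.1 (add ((B or not B) and (A iff not D))):
            ((B or not B) and (A iff not D)): α-rule — add (B or not B), (A iff not D).
            (B or not B): β-rule — branch into B  //  not B.
              branch 2.1.1.1 (add B):
                (A iff not D): β-rule — branch into A, not D  //  not A, not not D.
                  branch 2.1.1.1.1 (add A, not D):
                    × closes — contains both D and not D.
                  branch 2.1.1.1.2 (add not A, not not D):
                    ○ open, literals {A=false, B=true, D=true}.
              branch 2.1.1.2 (add not B):
                (A iff not D): β-rule — branch into A, not D  //  not A, not not D.
                  branch 2.1.1.2.1 (add A, not D):
                    × closes — contains both D and not D.
                  branch 2.1.1.2.2 (add not A, not not D):
                    ○ open, literals {A=false, B=false, D=true}.
          branch 2.1.2 (add B):
            ○ open, literals {B=true, D=true}.
      branch 2.2 (add ((D iff E) or D)):
        (((B or not B) and (A iff not D)) or B): β-rule — branch into ((B or not B) and (A iff not D))  //  B.
          branch 2.2.1 (add ((B or not B) and (A iff not D))):
            ((B or not B) and (A iff not D)): α-rule — add (B or not B), (A iff not D).
            ((D iff E) or D): β-rule — branch into (D iff E)  //  D.
              branch 2.2.1.1 (add (D iff E)):
                (B or not B): β-rule — branch into B  //  not B.
                  branch 2.2.1.1.1 (add B):
                    (A iff not D): β-rule — branch into A, not D  //  not A, not not D.
                      branch 2.2.1.1.1.1 (add A, not D):
                        (D iff E): β-rule — branch into D, E  //  not D, not E.
                          branch 2.2.1.1.1.1.1 (add D, E):
                            × closes — contains both D and not D.
                          branch 2.2.1.1.1.1.2 (add not D, not E):
                            ○ open, literals {A=true, B=true, D=false, E=false}.
                      branch 2.2.1.1.1.2 (add not A, not not D):
                        (D iff E): β-rule — branch into D, E  //  not D, not E.
                          branch 2.2.1.1.1.2.1 (add D, E):
                            ○ open, literals {A=false, B=true, D=true, E=true}.
                          branch 2.2.1.1.1.2.2 (add not D, not E):
                            × closes — contains both D and not D.
                  branch 2.2.1.1.2 (add not B):
                    (A iff not D): β-rule — branch into A, not D  //  not A, not not D.
                      branch 2.2.1.1.2.1 (add A, not D):
                        (D iff E): β-rule — branch into D, E  //  not D, not E.
                          branch 2.2.1.1.2.1.1 (add D, E):
                            × closes — contains both D and not D.
                          branch 2.2.1.1.2.1.2 (add not D, not E):
                            ○ open, literals {A=true, B=false, D=false, E=false}.
                      branch 2.2.1.1.2.2 (add not A, not not D):
                        (D iff E): β-rule — branch into D, E  //  not D, not E.
                          branch 2.2.1.1.2.2.1 (add D, E):
                            ○ open, literals {A=false, B=false, D=true, E=true}.
                          branch 2.2.1.1.2.2.2 (add not D, not E):
                            × closes — contains both D and not D.
              branch 2.2.1.2 (add D):
                (B or not B): β-rule — branch into B  //  not B.
                  branch 2.2.1.2.1 (add B):
                    (A iff not D): β-rule — branch into A, not D  //  not A, not not D.
                      branch 2.2.1.2.1.1 (add A, not D):
                        × closes — contains both D and not D.
                      branch 2.2.1.2.1.2 (add not A, not not D):
                        ○ open, literals {A=false, B=true, D=true}.
                  branch 2.2.1.2.2 (add not B):
                    (A iff not D): β-rule — branch into A, not D  //  not A, not not D.
                      branch 2.2.1.2.2.1 (add A, not D):
                        × closes — contains both D and not D.
                      branch 2.2.1.2.2.2 (add not A, not not D):
                        ○ open, literals {A=false, B=false, D=true}.
          branch 2.2.2 (add B):
            ((D iff E) or D): β-rule — branch into (D iff E)  //  D.
              branch 2.2.2.1 (add (D iff E)):
                (D iff E): β-rule — branch into D, E  //  not D, not E.
                  branch 2.2.2.1.1 (add D, E):
                    ○ open, literals {B=true, D=true, E=true}.
                  branch 2.2.2.1.2 (add not D, not E):
                    ○ open, literals {B=true, D=false, E=false}.
              branch 2.2.2.2 (add D):
                ○ open, literals {B=true, D=true}.
11 branches closed, 13 open.
Each open branch fixes some atoms; the unmentioned ones are free. Counting distinct full assignments: branch {A=false, B=false, D=false, E=true} (C) contributes 2 new; branch {A=false, B=true, D=true} (C, E) contributes 4 new; branch {A=false, B=false, D=true} (C, E) contributes 4 new; branch {B=true, D=true} (A, C, E) contributes 4 new; branch {A=true, B=true, D=false, E=false} (C) contributes 2 new; branch {A=false, B=true, D=true, E=true} (C) contributes 0 new; branch {A=true, B=false, D=false, E=false} (C) contributes 2 new; branch {A=false, B=false, D=true, E=true} (C) contributes 0 new; branch {A=false, B=true, D=true} (C, E) contributes 0 new; branch {A=false, B=false, D=true} (C, E) contributes 0 new; branch {B=true, D=true, E=true} (A, C) contributes 0 new; branch {B=true, D=false, E=false} (A, C) contributes 2 new; branch {B=true, D=true} (A, C, E) contributes 0 new. Total: 20.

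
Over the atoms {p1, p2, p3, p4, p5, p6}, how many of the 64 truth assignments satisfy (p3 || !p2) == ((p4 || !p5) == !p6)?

32

Initial set: {((p3 || !p2) == ((p4 || !p5) == !p6))}.
((p3 || !p2) == ((p4 || !p5) == !p6)): β-rule — branch into (p3 || !p2), ((p4 || !p5) == !p6)  //  !(p3 || !p2), !((p4 || !p5) == !p6).
  branch 1 (add (p3 || !p2), ((p4 || !p5) == !p6)):
    (p3 || !p2): β-rule — branch into p3  //  !p2.
      branch 1.1 (add p3):
        ((p4 || !p5) == !p6): β-rule — branch into (p4 || !p5), !p6  //  !(p4 || !p5), !!p6.
          branch 1.1.1 (add (p4 || !p5), !p6):
            (p4 || !p5): β-rule — branch into p4  //  !p5.
              branch 1.1.1.1 (add p4):
                ○ open, literals {p3=true, p4=true, p6=false}.
              branch 1.1.1.2 (add !p5):
                ○ open, literals {p3=true, p5=false, p6=false}.
          branch 1.1.2 (add !(p4 || !p5), !!p6):
            !(p4 || !p5): α-rule — add !p4, !!p5.
            ○ open, literals {p3=true, p4=false, p5=true, p6=true}.
      branch 1.2 (add !p2):
        ((p4 || !p5) == !p6): β-rule — branch into (p4 || !p5), !p6  //  !(p4 || !p5), !!p6.
          branch 1.2.1 (add (p4 || !p5), !p6):
            (p4 || !p5): β-rule — branch into p4  //  !p5.
              branch 1.2.1.1 (add p4):
                ○ open, literals {p2=false, p4=true, p6=false}.
              branch 1.2.1.2 (add !p5):
                ○ open, literals {p2=false, p5=false, p6=false}.
          branch 1.2.2 (add !(p4 || !p5), !!p6):
            !(p4 || !p5): α-rule — add !p4, !!p5.
            ○ open, literals {p2=false, p4=false, p5=true, p6=true}.
  branch 2 (add !(p3 || !p2), !((p4 || !p5) == !p6)):
    !(p3 || !p2): α-rule — add !p3, !!p2.
    !((p4 || !p5) == !p6): β-rule — branch into (p4 || !p5), !!p6  //  !(p4 || !p5), !p6.
      branch 2.1 (add (p4 || !p5), !!p6):
        (p4 || !p5): β-rule — branch into p4  //  !p5.
          branch 2.1.1 (add p4):
            ○ open, literals {p2=true, p3=false, p4=true, p6=true}.
          branch 2.1.2 (add !p5):
            ○ open, literals {p2=true, p3=false, p5=false, p6=true}.
      branch 2.2 (add !(p4 || !p5), !p6):
        !(p4 || !p5): α-rule — add !p4, !!p5.
        ○ open, literals {p2=true, p3=false, p4=false, p5=true, p6=false}.
0 branches closed, 9 open.
Each open branch fixes some atoms; the unmentioned ones are free. Counting distinct full assignments: branch {p3=true, p4=true, p6=false} (p1, p2, p5) contributes 8 new; branch {p3=true, p5=false, p6=false} (p1, p2, p4) contributes 4 new; branch {p3=true, p4=false, p5=true, p6=true} (p1, p2) contributes 4 new; branch {p2=false, p4=true, p6=false} (p1, p3, p5) contributes 4 new; branch {p2=false, p5=false, p6=false} (p1, p3, p4) contributes 2 new; branch {p2=false, p4=false, p5=true, p6=true} (p1, p3) contributes 2 new; branch {p2=true, p3=false, p4=true, p6=true} (p1, p5) contributes 4 new; branch {p2=true, p3=false, p5=false, p6=true} (p1, p4) contributes 2 new; branch {p2=true, p3=false, p4=false, p5=true, p6=false} (p1) contributes 2 new. Total: 32.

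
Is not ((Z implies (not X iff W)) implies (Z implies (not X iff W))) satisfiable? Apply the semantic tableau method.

Unsatisfiable

Initial set: {not ((Z implies (not X iff W)) implies (Z implies (not X iff W)))}.
not ((Z implies (not X iff W)) implies (Z implies (not X iff W))): α-rule — add (Z implies (not X iff W)), not (Z implies (not X iff W)).
not (Z implies (not X iff W)): α-rule — add Z, not (not X iff W).
(Z implies (not X iff W)): β-rule — branch into not Z  //  (not X iff W).
  branch 1 (add not Z):
    × closes — contains both Z and not Z.
  branch 2 (add (not X iff W)):
    not (not X iff W): β-rule — branch into not X, not W  //  not not X, W.
      branch 2.1 (add not X, not W):
        (not X iff W): β-rule — branch into not X, W  //  not not X, not W.
          branch 2.1.1 (add not X, W):
            × closes — contains both W and not W.
          branch 2.1.2 (add not not X, not W):
            × closes — contains both X and not X.
      branch 2.2 (add not not X, W):
        (not X iff W): β-rule — branch into not X, W  //  not not X, not W.
          branch 2.2.1 (add not X, W):
            × closes — contains both X and not X.
          branch 2.2.2 (add not not X, not W):
            × closes — contains both W and not W.
All 5 branches close.
Every branch closed; the formula is unsatisfiable.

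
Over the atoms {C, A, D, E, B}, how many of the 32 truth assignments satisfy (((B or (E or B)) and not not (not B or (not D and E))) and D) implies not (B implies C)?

28

Initial set: {((((B or (E or B)) and not not (not B or (not D and E))) and D) implies not (B implies C))}.
((((B or (E or B)) and not not (not B or (not D and E))) and D) implies not (B implies C)): β-rule — branch into not (((B or (E or B)) and not not (not B or (not D and E))) and D)  //  not (B implies C).
  branch 1 (add not (((B or (E or B)) and not not (not B or (not D and E))) and D)):
    not (((B or (E or B)) and not not (not B or (not D and E))) and D): β-rule — branch into not ((B or (E or B)) and not not (not B or (not D and E)))  //  not D.
      branch 1.1 (add not ((B or (E or B)) and not not (not B or (not D and E)))):
        not ((B or (E or B)) and not not (not B or (not D and E))): β-rule — branch into not (B or (E or B))  //  not not not (not B or (not D and E)).
          branch 1.1.1 (add not (B or (E or B))):
            not (B or (E or B)): α-rule — add not B, not (E or B).
            not (E or B): α-rule — add not E, not B.
            ○ open, literals {B=F, E=F}.
          branch 1.1.2 (add not not not (not B or (not D and E))):
            not not not (not B or (not D and E)): drop double negation, giving not (not B or (not D and E)).
            not (not B or (not D and E)): α-rule — add not not B, not (not D and E).
            not (not D and E): β-rule — branch into not not D  //  not E.
              branch 1.1.2.1 (add not not D):
                ○ open, literals {B=T, D=T}.
              branch 1.1.2.2 (add not E):
                ○ open, literals {B=T, E=F}.
      branch 1.2 (add not D):
        ○ open, literals {D=F}.
  branch 2 (add not (B implies C)):
    not (B implies C): α-rule — add B, not C.
    ○ open, literals {B=T, C=F}.
0 branches closed, 5 open.
Each open branch fixes some atoms; the unmentioned ones are free. Counting distinct full assignments: branch {B=F, E=F} (C, A, D) contributes 8 new; branch {B=T, D=T} (C, A, E) contributes 8 new; branch {B=T, E=F} (C, A, D) contributes 4 new; branch {D=F} (C, A, E, B) contributes 8 new; branch {B=T, C=F} (A, D, E) contributes 0 new. Total: 28.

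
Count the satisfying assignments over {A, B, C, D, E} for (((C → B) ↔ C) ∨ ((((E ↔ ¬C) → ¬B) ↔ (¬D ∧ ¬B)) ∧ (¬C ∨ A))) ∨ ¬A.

Initial set: {((((C → B) ↔ C) ∨ ((((E ↔ ¬C) → ¬B) ↔ (¬D ∧ ¬B)) ∧ (¬C ∨ A))) ∨ ¬A)}.
((((C → B) ↔ C) ∨ ((((E ↔ ¬C) → ¬B) ↔ (¬D ∧ ¬B)) ∧ (¬C ∨ A))) ∨ ¬A): β-rule — branch into (((C → B) ↔ C) ∨ ((((E ↔ ¬C) → ¬B) ↔ (¬D ∧ ¬B)) ∧ (¬C ∨ A)))  //  ¬A.
  branch 1 (add (((C → B) ↔ C) ∨ ((((E ↔ ¬C) → ¬B) ↔ (¬D ∧ ¬B)) ∧ (¬C ∨ A)))):
    (((C → B) ↔ C) ∨ ((((E ↔ ¬C) → ¬B) ↔ (¬D ∧ ¬B)) ∧ (¬C ∨ A))): β-rule — branch into ((C → B) ↔ C)  //  ((((E ↔ ¬C) → ¬B) ↔ (¬D ∧ ¬B)) ∧ (¬C ∨ A)).
      branch 1.1 (add ((C → B) ↔ C)):
        ((C → B) ↔ C): β-rule — branch into (C → B), C  //  ¬(C → B), ¬C.
          branch 1.1.1 (add (C → B), C):
            (C → B): β-rule — branch into ¬C  //  B.
              branch 1.1.1.1 (add ¬C):
                × closes — contains both C and ¬C.
              branch 1.1.1.2 (add B):
                ○ open, literals {B=true, C=true}.
          branch 1.1.2 (add ¬(C → B), ¬C):
            ¬(C → B): α-rule — add C, ¬B.
            × closes — contains both C and ¬C.
      branch 1.2 (add ((((E ↔ ¬C) → ¬B) ↔ (¬D ∧ ¬B)) ∧ (¬C ∨ A))):
        ((((E ↔ ¬C) → ¬B) ↔ (¬D ∧ ¬B)) ∧ (¬C ∨ A)): α-rule — add (((E ↔ ¬C) → ¬B) ↔ (¬D ∧ ¬B)), (¬C ∨ A).
        (((E ↔ ¬C) → ¬B) ↔ (¬D ∧ ¬B)): β-rule — branch into ((E ↔ ¬C) → ¬B), (¬D ∧ ¬B)  //  ¬((E ↔ ¬C) → ¬B), ¬(¬D ∧ ¬B).
          branch 1.2.1 (add ((E ↔ ¬C) → ¬B), (¬D ∧ ¬B)):
            (¬D ∧ ¬B): α-rule — add ¬D, ¬B.
            (¬C ∨ A): β-rule — branch into ¬C  //  A.
              branch 1.2.1.1 (add ¬C):
                ((E ↔ ¬C) → ¬B): β-rule — branch into ¬(E ↔ ¬C)  //  ¬B.
                  branch 1.2.1.1.1 (add ¬(E ↔ ¬C)):
                    ¬(E ↔ ¬C): β-rule — branch into E, ¬¬C  //  ¬E, ¬C.
                      branch 1.2.1.1.1.1 (add E, ¬¬C):
                        × closes — contains both C and ¬C.
                      branch 1.2.1.1.1.2 (add ¬E, ¬C):
                        ○ open, literals {B=false, C=false, D=false, E=false}.
                  branch 1.2.1.1.2 (add ¬B):
                    ○ open, literals {B=false, C=false, D=false}.
              branch 1.2.1.2 (add A):
                ((E ↔ ¬C) → ¬B): β-rule — branch into ¬(E ↔ ¬C)  //  ¬B.
                  branch 1.2.1.2.1 (add ¬(E ↔ ¬C)):
                    ¬(E ↔ ¬C): β-rule — branch into E, ¬¬C  //  ¬E, ¬C.
                      branch 1.2.1.2.1.1 (add E, ¬¬C):
                        ○ open, literals {A=true, B=false, C=true, D=false, E=true}.
                      branch 1.2.1.2.1.2 (add ¬E, ¬C):
                        ○ open, literals {A=true, B=false, C=false, D=false, E=false}.
                  branch 1.2.1.2.2 (add ¬B):
                    ○ open, literals {A=true, B=false, D=false}.
          branch 1.2.2 (add ¬((E ↔ ¬C) → ¬B), ¬(¬D ∧ ¬B)):
            ¬((E ↔ ¬C) → ¬B): α-rule — add (E ↔ ¬C), ¬¬B.
            (¬C ∨ A): β-rule — branch into ¬C  //  A.
              branch 1.2.2.1 (add ¬C):
                ¬(¬D ∧ ¬B): β-rule — branch into ¬¬D  //  ¬¬B.
                  branch 1.2.2.1.1 (add ¬¬D):
                    (E ↔ ¬C): β-rule — branch into E, ¬C  //  ¬E, ¬¬C.
                      branch 1.2.2.1.1.1 (add E, ¬C):
                        ○ open, literals {B=true, C=false, D=true, E=true}.
                      branch 1.2.2.1.1.2 (add ¬E, ¬¬C):
                        × closes — contains both C and ¬C.
                  branch 1.2.2.1.2 (add ¬¬B):
                    (E ↔ ¬C): β-rule — branch into E, ¬C  //  ¬E, ¬¬C.
                      branch 1.2.2.1.2.1 (add E, ¬C):
                        ○ open, literals {B=true, C=false, E=true}.
                      branch 1.2.2.1.2.2 (add ¬E, ¬¬C):
                        × closes — contains both C and ¬C.
              branch 1.2.2.2 (add A):
                ¬(¬D ∧ ¬B): β-rule — branch into ¬¬D  //  ¬¬B.
                  branch 1.2.2.2.1 (add ¬¬D):
                    (E ↔ ¬C): β-rule — branch into E, ¬C  //  ¬E, ¬¬C.
                      branch 1.2.2.2.1.1 (add E, ¬C):
                        ○ open, literals {A=true, B=true, C=false, D=true, E=true}.
                      branch 1.2.2.2.1.2 (add ¬E, ¬¬C):
                        ○ open, literals {A=true, B=true, C=true, D=true, E=false}.
                  branch 1.2.2.2.2 (add ¬¬B):
                    (E ↔ ¬C): β-rule — branch into E, ¬C  //  ¬E, ¬¬C.
                      branch 1.2.2.2.2.1 (add E, ¬C):
                        ○ open, literals {A=true, B=true, C=false, E=true}.
                      branch 1.2.2.2.2.2 (add ¬E, ¬¬C):
                        ○ open, literals {A=true, B=true, C=true, E=false}.
  branch 2 (add ¬A):
    ○ open, literals {A=false}.
5 branches closed, 13 open.
Each open branch fixes some atoms; the unmentioned ones are free. Counting distinct full assignments: branch {B=true, C=true} (A, D, E) contributes 8 new; branch {B=false, C=false, D=false, E=false} (A) contributes 2 new; branch {B=false, C=false, D=false} (A, E) contributes 2 new; branch {A=true, B=false, C=true, D=false, E=true} (none free) contributes 1 new; branch {A=true, B=false, C=false, D=false, E=false} (none free) contributes 0 new; branch {A=true, B=false, D=false} (C, E) contributes 1 new; branch {B=true, C=false, D=true, E=true} (A) contributes 2 new; branch {B=true, C=false, E=true} (A, D) contributes 2 new; branch {A=true, B=true, C=false, D=true, E=true} (none free) contributes 0 new; branch {A=true, B=true, C=true, D=true, E=false} (none free) contributes 0 new; branch {A=true, B=true, C=false, E=true} (D) contributes 0 new; branch {A=true, B=true, C=true, E=false} (D) contributes 0 new; branch {A=false} (B, C, D, E) contributes 8 new. Total: 26.

26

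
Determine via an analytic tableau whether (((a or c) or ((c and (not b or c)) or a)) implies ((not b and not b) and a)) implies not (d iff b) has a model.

Initial set: {((((a or c) or ((c and (not b or c)) or a)) implies ((not b and not b) and a)) implies not (d iff b))}.
((((a or c) or ((c and (not b or c)) or a)) implies ((not b and not b) and a)) implies not (d iff b)): β-rule — branch into not (((a or c) or ((c and (not b or c)) or a)) implies ((not b and not b) and a))  //  not (d iff b).
  branch 1 (add not (((a or c) or ((c and (not b or c)) or a)) implies ((not b and not b) and a))):
    not (((a or c) or ((c and (not b or c)) or a)) implies ((not b and not b) and a)): α-rule — add ((a or c) or ((c and (not b or c)) or a)), not ((not b and not b) and a).
    ((a or c) or ((c and (not b or c)) or a)): β-rule — branch into (a or c)  //  ((c and (not b or c)) or a).
      branch 1.1 (add (a or c)):
        not ((not b and not b) and a): β-rule — branch into not (not b and not b)  //  not a.
          branch 1.1.1 (add not (not b and not b)):
            (a or c): β-rule — branch into a  //  c.
              branch 1.1.1.1 (add a):
                not (not b and not b): β-rule — branch into not not b  //  not not b.
                  branch 1.1.1.1.1 (add not not b):
                    ○ open, literals {a=T, b=T}.
                  branch 1.1.1.1.2 (add not not b):
                    ○ open, literals {a=T, b=T}.
              branch 1.1.1.2 (add c):
                not (not b and not b): β-rule — branch into not not b  //  not not b.
                  branch 1.1.1.2.1 (add not not b):
                    ○ open, literals {b=T, c=T}.
                  branch 1.1.1.2.2 (add not not b):
                    ○ open, literals {b=T, c=T}.
          branch 1.1.2 (add not a):
            (a or c): β-rule — branch into a  //  c.
              branch 1.1.2.1 (add a):
                × closes — contains both a and not a.
              branch 1.1.2.2 (add c):
                ○ open, literals {a=F, c=T}.
      branch 1.2 (add ((c and (not b or c)) or a)):
        not ((not b and not b) and a): β-rule — branch into not (not b and not b)  //  not a.
          branch 1.2.1 (add not (not b and not b)):
            ((c and (not b or c)) or a): β-rule — branch into (c and (not b or c))  //  a.
              branch 1.2.1.1 (add (c and (not b or c))):
                (c and (not b or c)): α-rule — add c, (not b or c).
                not (not b and not b): β-rule — branch into not not b  //  not not b.
                  branch 1.2.1.1.1 (add not not b):
                    (not b or c): β-rule — branch into not b  //  c.
                      branch 1.2.1.1.1.1 (add not b):
                        × closes — contains both b and not b.
                      branch 1.2.1.1.1.2 (add c):
                        ○ open, literals {b=T, c=T}.
                  branch 1.2.1.1.2 (add not not b):
                    (not b or c): β-rule — branch into not b  //  c.
                      branch 1.2.1.1.2.1 (add not b):
                        × closes — contains both b and not b.
                      branch 1.2.1.1.2.2 (add c):
                        ○ open, literals {b=T, c=T}.
              branch 1.2.1.2 (add a):
                not (not b and not b): β-rule — branch into not not b  //  not not b.
                  branch 1.2.1.2.1 (add not not b):
                    ○ open, literals {a=T, b=T}.
                  branch 1.2.1.2.2 (add not not b):
                    ○ open, literals {a=T, b=T}.
          branch 1.2.2 (add not a):
            ((c and (not b or c)) or a): β-rule — branch into (c and (not b or c))  //  a.
              branch 1.2.2.1 (add (c and (not b or c))):
                (c and (not b or c)): α-rule — add c, (not b or c).
                (not b or c): β-rule — branch into not b  //  c.
                  branch 1.2.2.1.1 (add not b):
                    ○ open, literals {a=F, b=F, c=T}.
                  branch 1.2.2.1.2 (add c):
                    ○ open, literals {a=F, c=T}.
              branch 1.2.2.2 (add a):
                × closes — contains both a and not a.
  branch 2 (add not (d iff b)):
    not (d iff b): β-rule — branch into d, not b  //  not d, b.
      branch 2.1 (add d, not b):
        ○ open, literals {b=F, d=T}.
      branch 2.2 (add not d, b):
        ○ open, literals {b=T, d=F}.
4 branches closed, 13 open.
An open branch gives a satisfying assignment: a=T, b=T.

Satisfiable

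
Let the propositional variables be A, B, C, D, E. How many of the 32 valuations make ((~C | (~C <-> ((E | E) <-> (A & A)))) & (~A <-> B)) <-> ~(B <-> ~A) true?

Initial set: {T (((~C | (~C <-> ((E | E) <-> (A & A)))) & (~A <-> B)) <-> ~(B <-> ~A))}.
T (((~C | (~C <-> ((E | E) <-> (A & A)))) & (~A <-> B)) <-> ~(B <-> ~A)): β-rule — branch into T ((~C | (~C <-> ((E | E) <-> (A & A)))) & (~A <-> B)), T ~(B <-> ~A)  //  F ((~C | (~C <-> ((E | E) <-> (A & A)))) & (~A <-> B)), F ~(B <-> ~A).
  branch 1 (add T ((~C | (~C <-> ((E | E) <-> (A & A)))) & (~A <-> B)), T ~(B <-> ~A)):
    T ((~C | (~C <-> ((E | E) <-> (A & A)))) & (~A <-> B)): α-rule — add T (~C | (~C <-> ((E | E) <-> (A & A)))), T (~A <-> B).
    T ~(B <-> ~A): β-rule — branch into T B, F ~A  //  F B, T ~A.
      branch 1.1 (add T B, F ~A):
        T (~C | (~C <-> ((E | E) <-> (A & A)))): β-rule — branch into T ~C  //  T (~C <-> ((E | E) <-> (A & A))).
          branch 1.1.1 (add T ~C):
            T (~A <-> B): β-rule — branch into T ~A, T B  //  F ~A, F B.
              branch 1.1.1.1 (add T ~A, T B):
                × closes — contains both A and ~A.
              branch 1.1.1.2 (add F ~A, F B):
                × closes — contains both B and ~B.
          branch 1.1.2 (add T (~C <-> ((E | E) <-> (A & A)))):
            T (~A <-> B): β-rule — branch into T ~A, T B  //  F ~A, F B.
              branch 1.1.2.1 (add T ~A, T B):
                × closes — contains both A and ~A.
              branch 1.1.2.2 (add F ~A, F B):
                × closes — contains both B and ~B.
      branch 1.2 (add F B, T ~A):
        T (~C | (~C <-> ((E | E) <-> (A & A)))): β-rule — branch into T ~C  //  T (~C <-> ((E | E) <-> (A & A))).
          branch 1.2.1 (add T ~C):
            T (~A <-> B): β-rule — branch into T ~A, T B  //  F ~A, F B.
              branch 1.2.1.1 (add T ~A, T B):
                × closes — contains both B and ~B.
              branch 1.2.1.2 (add F ~A, F B):
                × closes — contains both A and ~A.
          branch 1.2.2 (add T (~C <-> ((E | E) <-> (A & A)))):
            T (~A <-> B): β-rule — branch into T ~A, T B  //  F ~A, F B.
              branch 1.2.2.1 (add T ~A, T B):
                × closes — contains both B and ~B.
              branch 1.2.2.2 (add F ~A, F B):
                × closes — contains both A and ~A.
  branch 2 (add F ((~C | (~C <-> ((E | E) <-> (A & A)))) & (~A <-> B)), F ~(B <-> ~A)):
    F ((~C | (~C <-> ((E | E) <-> (A & A)))) & (~A <-> B)): β-rule — branch into F (~C | (~C <-> ((E | E) <-> (A & A))))  //  F (~A <-> B).
      branch 2.1 (add F (~C | (~C <-> ((E | E) <-> (A & A))))):
        F (~C | (~C <-> ((E | E) <-> (A & A)))): α-rule — add F ~C, F (~C <-> ((E | E) <-> (A & A))).
        F ~(B <-> ~A): β-rule — branch into T B, T ~A  //  F B, F ~A.
          branch 2.1.1 (add T B, T ~A):
            F (~C <-> ((E | E) <-> (A & A))): β-rule — branch into T ~C, F ((E | E) <-> (A & A))  //  F ~C, T ((E | E) <-> (A & A)).
              branch 2.1.1.1 (add T ~C, F ((E | E) <-> (A & A))):
                × closes — contains both C and ~C.
              branch 2.1.1.2 (add F ~C, T ((E | E) <-> (A & A))):
                T ((E | E) <-> (A & A)): β-rule — branch into T (E | E), T (A & A)  //  F (E | E), F (A & A).
                  branch 2.1.1.2.1 (add T (E | E), T (A & A)):
                    T (A & A): α-rule — add T A, T A.
                    × closes — contains both A and ~A.
                  branch 2.1.1.2.2 (add F (E | E), F (A & A)):
                    F (E | E): α-rule — add F E, F E.
                    F (A & A): β-rule — branch into F A  //  F A.
                      branch 2.1.1.2.2.1 (add F A):
                        ○ open, literals {A=F, B=T, C=T, E=F}.
                      branch 2.1.1.2.2.2 (add F A):
                        ○ open, literals {A=F, B=T, C=T, E=F}.
          branch 2.1.2 (add F B, F ~A):
            F (~C <-> ((E | E) <-> (A & A))): β-rule — branch into T ~C, F ((E | E) <-> (A & A))  //  F ~C, T ((E | E) <-> (A & A)).
              branch 2.1.2.1 (add T ~C, F ((E | E) <-> (A & A))):
                × closes — contains both C and ~C.
              branch 2.1.2.2 (add F ~C, T ((E | E) <-> (A & A))):
                T ((E | E) <-> (A & A)): β-rule — branch into T (E | E), T (A & A)  //  F (E | E), F (A & A).
                  branch 2.1.2.2.1 (add T (E | E), T (A & A)):
                    T (A & A): α-rule — add T A, T A.
                    T (E | E): β-rule — branch into T E  //  T E.
                      branch 2.1.2.2.1.1 (add T E):
                        ○ open, literals {A=T, B=F, C=T, E=T}.
                      branch 2.1.2.2.1.2 (add T E):
                        ○ open, literals {A=T, B=F, C=T, E=T}.
                  branch 2.1.2.2.2 (add F (E | E), F (A & A)):
                    F (E | E): α-rule — add F E, F E.
                    F (A & A): β-rule — branch into F A  //  F A.
                      branch 2.1.2.2.2.1 (add F A):
                        × closes — contains both A and ~A.
                      branch 2.1.2.2.2.2 (add F A):
                        × closes — contains both A and ~A.
      branch 2.2 (add F (~A <-> B)):
        F ~(B <-> ~A): β-rule — branch into T B, T ~A  //  F B, F ~A.
          branch 2.2.1 (add T B, T ~A):
            F (~A <-> B): β-rule — branch into T ~A, F B  //  F ~A, T B.
              branch 2.2.1.1 (add T ~A, F B):
                × closes — contains both B and ~B.
              branch 2.2.1.2 (add F ~A, T B):
                × closes — contains both A and ~A.
          branch 2.2.2 (add F B, F ~A):
            F (~A <-> B): β-rule — branch into T ~A, F B  //  F ~A, T B.
              branch 2.2.2.1 (add T ~A, F B):
                × closes — contains both A and ~A.
              branch 2.2.2.2 (add F ~A, T B):
                × closes — contains both B and ~B.
17 branches closed, 4 open.
Each open branch fixes some atoms; the unmentioned ones are free. Counting distinct full assignments: branch {A=F, B=T, C=T, E=F} (D) contributes 2 new; branch {A=F, B=T, C=T, E=F} (D) contributes 0 new; branch {A=T, B=F, C=T, E=T} (D) contributes 2 new; branch {A=T, B=F, C=T, E=T} (D) contributes 0 new. Total: 4.

4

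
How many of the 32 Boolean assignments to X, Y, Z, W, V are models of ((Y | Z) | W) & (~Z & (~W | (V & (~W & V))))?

4

Initial set: {(((Y | Z) | W) & (~Z & (~W | (V & (~W & V)))))}.
(((Y | Z) | W) & (~Z & (~W | (V & (~W & V))))): α-rule — add ((Y | Z) | W), (~Z & (~W | (V & (~W & V)))).
(~Z & (~W | (V & (~W & V)))): α-rule — add ~Z, (~W | (V & (~W & V))).
((Y | Z) | W): β-rule — branch into (Y | Z)  //  W.
  branch 1 (add (Y | Z)):
    (~W | (V & (~W & V))): β-rule — branch into ~W  //  (V & (~W & V)).
      branch 1.1 (add ~W):
        (Y | Z): β-rule — branch into Y  //  Z.
          branch 1.1.1 (add Y):
            ○ open, literals {W=F, Y=T, Z=F}.
          branch 1.1.2 (add Z):
            × closes — contains both Z and ~Z.
      branch 1.2 (add (V & (~W & V))):
        (V & (~W & V)): α-rule — add V, (~W & V).
        (~W & V): α-rule — add ~W, V.
        (Y | Z): β-rule — branch into Y  //  Z.
          branch 1.2.1 (add Y):
            ○ open, literals {V=T, W=F, Y=T, Z=F}.
          branch 1.2.2 (add Z):
            × closes — contains both Z and ~Z.
  branch 2 (add W):
    (~W | (V & (~W & V))): β-rule — branch into ~W  //  (V & (~W & V)).
      branch 2.1 (add ~W):
        × closes — contains both W and ~W.
      branch 2.2 (add (V & (~W & V))):
        (V & (~W & V)): α-rule — add V, (~W & V).
        (~W & V): α-rule — add ~W, V.
        × closes — contains both W and ~W.
4 branches closed, 2 open.
Each open branch fixes some atoms; the unmentioned ones are free. Counting distinct full assignments: branch {W=F, Y=T, Z=F} (X, V) contributes 4 new; branch {V=T, W=F, Y=T, Z=F} (X) contributes 0 new. Total: 4.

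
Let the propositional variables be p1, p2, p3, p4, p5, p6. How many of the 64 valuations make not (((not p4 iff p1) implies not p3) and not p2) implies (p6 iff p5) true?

Initial set: {T (not (((not p4 iff p1) implies not p3) and not p2) implies (p6 iff p5))}.
T (not (((not p4 iff p1) implies not p3) and not p2) implies (p6 iff p5)): β-rule — branch into F not (((not p4 iff p1) implies not p3) and not p2)  //  T (p6 iff p5).
  branch 1 (add F not (((not p4 iff p1) implies not p3) and not p2)):
    F not (((not p4 iff p1) implies not p3) and not p2): α-rule — add T ((not p4 iff p1) implies not p3), T not p2.
    T ((not p4 iff p1) implies not p3): β-rule — branch into F (not p4 iff p1)  //  T not p3.
      branch 1.1 (add F (not p4 iff p1)):
        F (not p4 iff p1): β-rule — branch into T not p4, F p1  //  F not p4, T p1.
          branch 1.1.1 (add T not p4, F p1):
            ○ open, literals {p1=0, p2=0, p4=0}.
          branch 1.1.2 (add F not p4, T p1):
            ○ open, literals {p1=1, p2=0, p4=1}.
      branch 1.2 (add T not p3):
        ○ open, literals {p2=0, p3=0}.
  branch 2 (add T (p6 iff p5)):
    T (p6 iff p5): β-rule — branch into T p6, T p5  //  F p6, F p5.
      branch 2.1 (add T p6, T p5):
        ○ open, literals {p5=1, p6=1}.
      branch 2.2 (add F p6, F p5):
        ○ open, literals {p5=0, p6=0}.
0 branches closed, 5 open.
Each open branch fixes some atoms; the unmentioned ones are free. Counting distinct full assignments: branch {p1=0, p2=0, p4=0} (p3, p5, p6) contributes 8 new; branch {p1=1, p2=0, p4=1} (p3, p5, p6) contributes 8 new; branch {p2=0, p3=0} (p1, p4, p5, p6) contributes 8 new; branch {p5=1, p6=1} (p1, p2, p3, p4) contributes 10 new; branch {p5=0, p6=0} (p1, p2, p3, p4) contributes 10 new. Total: 44.

44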